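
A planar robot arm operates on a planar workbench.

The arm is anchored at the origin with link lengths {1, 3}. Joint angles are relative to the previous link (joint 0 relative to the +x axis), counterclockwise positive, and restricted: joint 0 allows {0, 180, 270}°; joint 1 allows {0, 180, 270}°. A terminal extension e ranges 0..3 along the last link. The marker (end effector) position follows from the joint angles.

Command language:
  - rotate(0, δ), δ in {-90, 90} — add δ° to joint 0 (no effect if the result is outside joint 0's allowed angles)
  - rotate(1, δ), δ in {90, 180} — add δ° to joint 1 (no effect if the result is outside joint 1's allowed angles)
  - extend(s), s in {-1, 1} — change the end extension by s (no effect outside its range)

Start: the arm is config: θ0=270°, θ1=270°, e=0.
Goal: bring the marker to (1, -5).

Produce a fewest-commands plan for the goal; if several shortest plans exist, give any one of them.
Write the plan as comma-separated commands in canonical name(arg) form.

initial: config: θ0=270°, θ1=270°, e=0
step 1 (rotate(0, 90)): config: θ0=0°, θ1=270°, e=0
step 2 (extend(1)): config: θ0=0°, θ1=270°, e=1
step 3 (extend(1)): config: θ0=0°, θ1=270°, e=2
minimal: 3 command(s), checked below 3.

rotate(0, 90), extend(1), extend(1)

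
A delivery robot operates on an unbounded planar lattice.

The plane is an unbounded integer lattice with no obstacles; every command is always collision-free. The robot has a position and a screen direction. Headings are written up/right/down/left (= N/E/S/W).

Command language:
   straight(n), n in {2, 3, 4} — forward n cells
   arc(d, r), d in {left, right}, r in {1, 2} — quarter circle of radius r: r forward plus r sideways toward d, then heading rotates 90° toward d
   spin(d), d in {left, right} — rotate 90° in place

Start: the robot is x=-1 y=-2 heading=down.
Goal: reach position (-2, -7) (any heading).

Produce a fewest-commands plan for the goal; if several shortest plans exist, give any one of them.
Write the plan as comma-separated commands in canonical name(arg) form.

straight(4), arc(right, 1)

begin: x=-1 y=-2 heading=down
[1] after straight(4): x=-1 y=-6 heading=down
[2] after arc(right, 1): x=-2 y=-7 heading=left
nothing shorter than 2 reaches the goal.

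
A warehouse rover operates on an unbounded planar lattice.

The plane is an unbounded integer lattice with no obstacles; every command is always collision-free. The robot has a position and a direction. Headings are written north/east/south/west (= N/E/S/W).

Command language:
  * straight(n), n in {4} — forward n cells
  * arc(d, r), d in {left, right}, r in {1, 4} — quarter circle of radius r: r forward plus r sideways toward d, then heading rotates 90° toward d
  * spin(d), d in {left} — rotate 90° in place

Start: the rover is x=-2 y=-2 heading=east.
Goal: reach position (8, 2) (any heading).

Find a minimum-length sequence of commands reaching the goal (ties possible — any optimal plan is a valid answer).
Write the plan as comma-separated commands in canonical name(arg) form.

arc(left, 4), arc(right, 1), straight(4), arc(right, 1)

initial: x=-2 y=-2 heading=east
step 1 (arc(left, 4)): x=2 y=2 heading=north
step 2 (arc(right, 1)): x=3 y=3 heading=east
step 3 (straight(4)): x=7 y=3 heading=east
step 4 (arc(right, 1)): x=8 y=2 heading=south
nothing shorter than 4 reaches the goal.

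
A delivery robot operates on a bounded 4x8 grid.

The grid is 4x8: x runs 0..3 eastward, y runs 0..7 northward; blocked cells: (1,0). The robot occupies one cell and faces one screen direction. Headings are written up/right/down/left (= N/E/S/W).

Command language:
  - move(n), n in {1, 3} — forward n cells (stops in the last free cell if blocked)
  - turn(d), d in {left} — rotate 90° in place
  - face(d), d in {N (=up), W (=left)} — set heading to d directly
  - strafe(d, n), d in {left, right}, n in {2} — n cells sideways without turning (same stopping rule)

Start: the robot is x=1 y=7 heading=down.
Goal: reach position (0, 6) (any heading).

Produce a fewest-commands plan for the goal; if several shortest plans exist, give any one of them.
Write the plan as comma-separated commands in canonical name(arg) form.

begin: x=1 y=7 heading=down
[1] after move(1): x=1 y=6 heading=down
[2] after strafe(right, 2): x=0 y=6 heading=down
minimal: 2 command(s), checked below 2.

move(1), strafe(right, 2)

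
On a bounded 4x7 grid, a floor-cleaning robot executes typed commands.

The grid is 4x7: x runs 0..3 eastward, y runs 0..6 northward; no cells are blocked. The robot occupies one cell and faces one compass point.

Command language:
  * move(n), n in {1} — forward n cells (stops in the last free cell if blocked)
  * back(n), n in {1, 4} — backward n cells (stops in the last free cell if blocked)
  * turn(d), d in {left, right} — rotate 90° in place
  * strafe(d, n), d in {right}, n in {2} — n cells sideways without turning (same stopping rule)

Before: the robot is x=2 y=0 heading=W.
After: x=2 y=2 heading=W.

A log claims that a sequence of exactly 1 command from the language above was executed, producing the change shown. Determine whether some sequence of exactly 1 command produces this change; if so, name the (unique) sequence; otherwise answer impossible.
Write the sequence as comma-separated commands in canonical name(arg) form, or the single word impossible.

key: still facing W — the one step turns nothing
begin: x=2 y=0 heading=W
t=1 strafe(right, 2) ⇒ x=2 y=2 heading=W
uniquely the one of 6 1-step routes that fits.

strafe(right, 2)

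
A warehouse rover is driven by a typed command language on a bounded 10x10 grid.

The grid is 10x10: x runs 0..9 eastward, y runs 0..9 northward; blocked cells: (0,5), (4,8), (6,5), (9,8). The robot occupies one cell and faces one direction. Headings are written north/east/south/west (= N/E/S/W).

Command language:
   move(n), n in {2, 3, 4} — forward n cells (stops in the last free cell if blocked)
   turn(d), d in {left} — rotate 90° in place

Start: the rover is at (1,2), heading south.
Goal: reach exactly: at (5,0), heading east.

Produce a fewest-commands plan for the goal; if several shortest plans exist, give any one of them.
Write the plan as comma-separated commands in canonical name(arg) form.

move(4), turn(left), move(4)

t0: at (1,2), heading south
step 1 (move(4)): at (1,0), heading south
step 2 (turn(left)): at (1,0), heading east
step 3 (move(4)): at (5,0), heading east
nothing shorter than 3 reaches the goal.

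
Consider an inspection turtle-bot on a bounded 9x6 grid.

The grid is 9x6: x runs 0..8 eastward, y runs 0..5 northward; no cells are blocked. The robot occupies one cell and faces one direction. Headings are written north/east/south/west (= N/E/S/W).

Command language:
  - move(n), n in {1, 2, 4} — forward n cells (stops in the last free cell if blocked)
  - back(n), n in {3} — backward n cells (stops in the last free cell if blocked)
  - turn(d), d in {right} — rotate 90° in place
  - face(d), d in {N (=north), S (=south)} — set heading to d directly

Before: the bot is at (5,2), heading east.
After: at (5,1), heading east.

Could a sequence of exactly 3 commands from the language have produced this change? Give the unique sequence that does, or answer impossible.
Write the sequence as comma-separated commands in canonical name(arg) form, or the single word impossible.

impossible

no 3-step route produces this change.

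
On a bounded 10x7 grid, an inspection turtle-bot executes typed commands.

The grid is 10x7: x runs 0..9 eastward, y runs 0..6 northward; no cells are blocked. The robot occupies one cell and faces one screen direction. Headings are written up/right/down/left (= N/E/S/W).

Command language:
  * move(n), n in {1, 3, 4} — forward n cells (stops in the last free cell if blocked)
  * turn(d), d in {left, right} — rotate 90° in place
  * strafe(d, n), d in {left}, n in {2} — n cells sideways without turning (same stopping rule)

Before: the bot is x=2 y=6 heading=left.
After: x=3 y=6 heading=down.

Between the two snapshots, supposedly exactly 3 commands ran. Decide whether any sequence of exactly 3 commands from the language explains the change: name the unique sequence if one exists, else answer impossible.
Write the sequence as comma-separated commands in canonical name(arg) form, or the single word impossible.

move(1), turn(left), strafe(left, 2)

key: running strafe(left, 2) before move(1) would end elsewhere — order is forced
from: x=2 y=6 heading=left
1. move(1) → x=1 y=6 heading=left
2. turn(left) → x=1 y=6 heading=down
3. strafe(left, 2) → x=3 y=6 heading=down
no rival 3-sequence matches.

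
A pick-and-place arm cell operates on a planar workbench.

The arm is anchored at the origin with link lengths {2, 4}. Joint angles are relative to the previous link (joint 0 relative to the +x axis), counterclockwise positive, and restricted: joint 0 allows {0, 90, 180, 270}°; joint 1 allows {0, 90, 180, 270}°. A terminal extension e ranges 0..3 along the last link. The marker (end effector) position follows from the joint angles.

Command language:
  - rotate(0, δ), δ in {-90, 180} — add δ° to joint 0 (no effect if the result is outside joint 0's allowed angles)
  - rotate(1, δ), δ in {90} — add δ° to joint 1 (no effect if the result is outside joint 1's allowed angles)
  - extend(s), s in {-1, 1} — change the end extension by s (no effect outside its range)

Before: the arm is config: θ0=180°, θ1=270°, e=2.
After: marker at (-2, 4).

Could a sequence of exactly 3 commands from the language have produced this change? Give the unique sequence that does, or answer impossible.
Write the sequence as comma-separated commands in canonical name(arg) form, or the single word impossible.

begin: config: θ0=180°, θ1=270°, e=2
t=1 extend(-1) ⇒ config: θ0=180°, θ1=270°, e=1
t=2 extend(-1) ⇒ config: θ0=180°, θ1=270°, e=0
t=3 extend(-1) ⇒ config: θ0=180°, θ1=270°, e=0
no rival 3-sequence matches.

extend(-1), extend(-1), extend(-1)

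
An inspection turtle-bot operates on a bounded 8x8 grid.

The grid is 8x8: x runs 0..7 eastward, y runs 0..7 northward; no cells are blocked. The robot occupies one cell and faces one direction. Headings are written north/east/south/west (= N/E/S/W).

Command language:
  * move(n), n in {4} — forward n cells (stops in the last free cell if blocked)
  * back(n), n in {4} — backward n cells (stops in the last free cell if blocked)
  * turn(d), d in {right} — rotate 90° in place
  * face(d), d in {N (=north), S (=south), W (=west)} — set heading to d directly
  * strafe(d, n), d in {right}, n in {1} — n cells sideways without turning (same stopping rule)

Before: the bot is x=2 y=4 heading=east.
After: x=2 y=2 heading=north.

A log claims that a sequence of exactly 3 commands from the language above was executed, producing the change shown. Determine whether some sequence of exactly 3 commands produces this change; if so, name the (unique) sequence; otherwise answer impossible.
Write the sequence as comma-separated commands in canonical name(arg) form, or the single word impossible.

key: order matters: swapping strafe(right, 1) and face(N) lands elsewhere
from: x=2 y=4 heading=east
step 1 (strafe(right, 1)): x=2 y=3 heading=east
step 2 (strafe(right, 1)): x=2 y=2 heading=east
step 3 (face(N)): x=2 y=2 heading=north
uniquely the one of 343 3-step routes that fits.

strafe(right, 1), strafe(right, 1), face(N)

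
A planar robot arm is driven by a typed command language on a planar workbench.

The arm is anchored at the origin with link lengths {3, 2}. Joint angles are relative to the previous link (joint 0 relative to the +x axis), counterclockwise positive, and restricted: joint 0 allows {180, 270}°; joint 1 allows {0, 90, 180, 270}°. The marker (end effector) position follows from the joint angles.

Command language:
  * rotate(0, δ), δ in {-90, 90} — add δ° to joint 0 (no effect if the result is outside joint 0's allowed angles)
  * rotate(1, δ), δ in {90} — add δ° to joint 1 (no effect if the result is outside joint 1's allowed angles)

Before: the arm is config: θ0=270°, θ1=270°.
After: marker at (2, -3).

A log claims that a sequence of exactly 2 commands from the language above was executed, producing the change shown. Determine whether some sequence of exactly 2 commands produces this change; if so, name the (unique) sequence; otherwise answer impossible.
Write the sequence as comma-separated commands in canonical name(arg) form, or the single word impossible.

rotate(1, 90), rotate(1, 90)

from: config: θ0=270°, θ1=270°
[1] after rotate(1, 90): config: θ0=270°, θ1=0°
[2] after rotate(1, 90): config: θ0=270°, θ1=90°
no rival 2-sequence matches.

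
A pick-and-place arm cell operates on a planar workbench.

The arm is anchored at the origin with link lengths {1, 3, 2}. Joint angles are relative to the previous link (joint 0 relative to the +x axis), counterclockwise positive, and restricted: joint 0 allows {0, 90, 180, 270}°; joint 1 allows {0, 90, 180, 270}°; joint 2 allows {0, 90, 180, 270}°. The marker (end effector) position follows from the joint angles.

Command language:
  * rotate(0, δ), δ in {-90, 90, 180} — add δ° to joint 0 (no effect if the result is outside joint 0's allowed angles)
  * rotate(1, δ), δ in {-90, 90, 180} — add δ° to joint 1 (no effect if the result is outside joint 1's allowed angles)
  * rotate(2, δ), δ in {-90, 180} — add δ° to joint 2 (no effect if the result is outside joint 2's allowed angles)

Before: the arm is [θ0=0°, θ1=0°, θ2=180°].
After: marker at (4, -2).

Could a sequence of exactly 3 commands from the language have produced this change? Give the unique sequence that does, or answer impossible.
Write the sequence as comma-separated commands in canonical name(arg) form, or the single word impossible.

start: [θ0=0°, θ1=0°, θ2=180°]
t=1 rotate(2, -90) ⇒ [θ0=0°, θ1=0°, θ2=90°]
t=2 rotate(2, -90) ⇒ [θ0=0°, θ1=0°, θ2=0°]
t=3 rotate(2, -90) ⇒ [θ0=0°, θ1=0°, θ2=270°]
all 512 alternatives checked — unique.

rotate(2, -90), rotate(2, -90), rotate(2, -90)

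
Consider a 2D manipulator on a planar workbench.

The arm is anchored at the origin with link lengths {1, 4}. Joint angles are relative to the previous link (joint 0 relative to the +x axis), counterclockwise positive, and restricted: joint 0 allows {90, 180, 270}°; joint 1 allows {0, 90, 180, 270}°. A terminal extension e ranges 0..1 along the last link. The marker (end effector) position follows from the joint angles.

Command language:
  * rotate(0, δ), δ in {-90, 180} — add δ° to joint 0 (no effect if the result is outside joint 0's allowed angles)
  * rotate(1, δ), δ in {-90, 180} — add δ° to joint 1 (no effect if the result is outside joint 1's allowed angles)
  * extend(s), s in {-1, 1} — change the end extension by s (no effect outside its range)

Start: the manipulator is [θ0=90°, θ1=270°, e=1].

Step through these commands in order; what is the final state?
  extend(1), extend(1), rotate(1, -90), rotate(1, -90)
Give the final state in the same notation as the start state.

[θ0=90°, θ1=90°, e=1]

from: [θ0=90°, θ1=270°, e=1]
[1] after extend(1): [θ0=90°, θ1=270°, e=1]
[2] after extend(1): [θ0=90°, θ1=270°, e=1]
[3] after rotate(1, -90): [θ0=90°, θ1=180°, e=1]
[4] after rotate(1, -90): [θ0=90°, θ1=90°, e=1]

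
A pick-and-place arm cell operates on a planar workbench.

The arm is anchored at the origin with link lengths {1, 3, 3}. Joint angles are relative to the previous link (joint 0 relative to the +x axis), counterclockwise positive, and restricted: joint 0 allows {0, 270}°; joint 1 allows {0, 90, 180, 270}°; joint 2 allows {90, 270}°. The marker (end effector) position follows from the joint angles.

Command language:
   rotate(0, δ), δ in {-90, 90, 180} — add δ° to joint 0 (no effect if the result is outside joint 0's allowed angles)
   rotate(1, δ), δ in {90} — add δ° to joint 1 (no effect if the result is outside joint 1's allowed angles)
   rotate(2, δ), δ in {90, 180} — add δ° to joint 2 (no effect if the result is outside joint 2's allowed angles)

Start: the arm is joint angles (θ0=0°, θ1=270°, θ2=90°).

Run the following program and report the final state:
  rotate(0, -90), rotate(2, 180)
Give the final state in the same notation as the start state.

joint angles (θ0=270°, θ1=270°, θ2=270°)

from: joint angles (θ0=0°, θ1=270°, θ2=90°)
step 1 (rotate(0, -90)): joint angles (θ0=270°, θ1=270°, θ2=90°)
step 2 (rotate(2, 180)): joint angles (θ0=270°, θ1=270°, θ2=270°)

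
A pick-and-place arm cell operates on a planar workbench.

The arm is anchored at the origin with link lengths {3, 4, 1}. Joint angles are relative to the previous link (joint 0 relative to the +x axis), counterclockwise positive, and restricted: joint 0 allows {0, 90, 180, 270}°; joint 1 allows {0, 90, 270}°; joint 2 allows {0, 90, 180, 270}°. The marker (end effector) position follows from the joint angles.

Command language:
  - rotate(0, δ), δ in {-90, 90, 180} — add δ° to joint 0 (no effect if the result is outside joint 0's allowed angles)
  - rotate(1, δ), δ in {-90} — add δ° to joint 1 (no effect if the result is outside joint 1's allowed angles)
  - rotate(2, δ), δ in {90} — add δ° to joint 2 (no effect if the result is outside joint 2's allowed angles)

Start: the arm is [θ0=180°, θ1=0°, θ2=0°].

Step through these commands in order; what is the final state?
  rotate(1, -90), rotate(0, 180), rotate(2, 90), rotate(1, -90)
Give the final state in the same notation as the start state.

from: [θ0=180°, θ1=0°, θ2=0°]
step 1 (rotate(1, -90)): [θ0=180°, θ1=270°, θ2=0°]
step 2 (rotate(0, 180)): [θ0=0°, θ1=270°, θ2=0°]
step 3 (rotate(2, 90)): [θ0=0°, θ1=270°, θ2=90°]
step 4 (rotate(1, -90)): [θ0=0°, θ1=270°, θ2=90°]

[θ0=0°, θ1=270°, θ2=90°]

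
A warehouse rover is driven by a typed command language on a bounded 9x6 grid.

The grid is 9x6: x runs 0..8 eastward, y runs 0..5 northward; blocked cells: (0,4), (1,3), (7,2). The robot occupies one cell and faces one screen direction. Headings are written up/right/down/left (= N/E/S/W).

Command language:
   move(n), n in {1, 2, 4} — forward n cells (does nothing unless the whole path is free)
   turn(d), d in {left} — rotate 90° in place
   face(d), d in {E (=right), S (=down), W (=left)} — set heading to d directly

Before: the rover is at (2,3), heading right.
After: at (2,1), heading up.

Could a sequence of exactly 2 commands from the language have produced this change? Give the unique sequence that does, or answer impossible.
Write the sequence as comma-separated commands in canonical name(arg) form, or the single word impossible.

checked all 2-command options: none fits.

impossible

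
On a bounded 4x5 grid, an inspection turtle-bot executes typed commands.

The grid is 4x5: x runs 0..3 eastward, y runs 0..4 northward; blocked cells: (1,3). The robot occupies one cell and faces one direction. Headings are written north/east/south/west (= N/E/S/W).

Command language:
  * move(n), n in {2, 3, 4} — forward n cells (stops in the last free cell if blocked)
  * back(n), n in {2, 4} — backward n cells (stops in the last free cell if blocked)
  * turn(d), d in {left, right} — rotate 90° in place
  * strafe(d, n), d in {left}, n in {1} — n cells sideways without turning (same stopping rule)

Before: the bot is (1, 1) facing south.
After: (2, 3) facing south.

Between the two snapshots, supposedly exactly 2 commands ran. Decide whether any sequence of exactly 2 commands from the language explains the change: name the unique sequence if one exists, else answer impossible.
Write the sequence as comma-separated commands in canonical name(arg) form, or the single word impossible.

key: running back(2) before strafe(left, 1) would end elsewhere — order is forced
begin: (1, 1) facing south
step 1 (strafe(left, 1)): (2, 1) facing south
step 2 (back(2)): (2, 3) facing south
uniquely the one of 64 2-step routes that fits.

strafe(left, 1), back(2)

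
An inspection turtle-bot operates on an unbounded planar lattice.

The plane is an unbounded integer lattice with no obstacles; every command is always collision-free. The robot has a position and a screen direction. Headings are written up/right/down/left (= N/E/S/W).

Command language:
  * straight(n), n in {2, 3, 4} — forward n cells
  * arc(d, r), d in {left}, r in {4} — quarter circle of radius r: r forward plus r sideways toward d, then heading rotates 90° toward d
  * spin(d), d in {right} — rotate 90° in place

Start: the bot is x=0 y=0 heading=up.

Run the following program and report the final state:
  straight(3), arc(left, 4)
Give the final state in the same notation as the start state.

x=-4 y=7 heading=left

start: x=0 y=0 heading=up
t=1 straight(3) ⇒ x=0 y=3 heading=up
t=2 arc(left, 4) ⇒ x=-4 y=7 heading=left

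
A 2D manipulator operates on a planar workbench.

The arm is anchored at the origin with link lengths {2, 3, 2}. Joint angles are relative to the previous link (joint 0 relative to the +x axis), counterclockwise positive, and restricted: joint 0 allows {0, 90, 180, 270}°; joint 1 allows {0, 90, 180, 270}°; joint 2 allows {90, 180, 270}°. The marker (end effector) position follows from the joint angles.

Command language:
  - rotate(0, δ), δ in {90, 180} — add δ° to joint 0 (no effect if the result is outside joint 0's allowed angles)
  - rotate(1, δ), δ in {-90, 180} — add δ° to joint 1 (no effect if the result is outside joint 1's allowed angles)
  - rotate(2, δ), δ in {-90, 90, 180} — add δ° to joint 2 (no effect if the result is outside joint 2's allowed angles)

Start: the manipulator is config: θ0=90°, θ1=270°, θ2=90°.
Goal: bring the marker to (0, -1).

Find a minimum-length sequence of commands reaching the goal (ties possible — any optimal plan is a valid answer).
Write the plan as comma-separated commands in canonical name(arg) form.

rotate(1, -90), rotate(2, 90), rotate(0, 180)

start: config: θ0=90°, θ1=270°, θ2=90°
1. rotate(1, -90) → config: θ0=90°, θ1=180°, θ2=90°
2. rotate(2, 90) → config: θ0=90°, θ1=180°, θ2=180°
3. rotate(0, 180) → config: θ0=270°, θ1=180°, θ2=180°
no 2-step plan works, so 3 is optimal.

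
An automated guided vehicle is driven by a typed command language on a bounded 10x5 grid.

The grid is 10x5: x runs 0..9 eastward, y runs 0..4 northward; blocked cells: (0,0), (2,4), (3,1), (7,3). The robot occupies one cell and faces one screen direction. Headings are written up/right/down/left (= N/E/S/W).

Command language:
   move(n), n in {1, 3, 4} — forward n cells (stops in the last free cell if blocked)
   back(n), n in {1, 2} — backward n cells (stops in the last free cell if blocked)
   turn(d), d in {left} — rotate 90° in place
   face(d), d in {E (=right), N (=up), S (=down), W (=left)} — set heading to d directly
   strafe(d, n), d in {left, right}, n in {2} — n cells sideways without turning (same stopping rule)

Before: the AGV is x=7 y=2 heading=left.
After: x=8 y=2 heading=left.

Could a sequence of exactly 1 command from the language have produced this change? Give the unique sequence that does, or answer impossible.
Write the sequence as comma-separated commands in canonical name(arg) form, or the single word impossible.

key: still facing W — the one step turns nothing
t0: x=7 y=2 heading=left
1. back(1) → x=8 y=2 heading=left
no other 1-command option fits: unique.

back(1)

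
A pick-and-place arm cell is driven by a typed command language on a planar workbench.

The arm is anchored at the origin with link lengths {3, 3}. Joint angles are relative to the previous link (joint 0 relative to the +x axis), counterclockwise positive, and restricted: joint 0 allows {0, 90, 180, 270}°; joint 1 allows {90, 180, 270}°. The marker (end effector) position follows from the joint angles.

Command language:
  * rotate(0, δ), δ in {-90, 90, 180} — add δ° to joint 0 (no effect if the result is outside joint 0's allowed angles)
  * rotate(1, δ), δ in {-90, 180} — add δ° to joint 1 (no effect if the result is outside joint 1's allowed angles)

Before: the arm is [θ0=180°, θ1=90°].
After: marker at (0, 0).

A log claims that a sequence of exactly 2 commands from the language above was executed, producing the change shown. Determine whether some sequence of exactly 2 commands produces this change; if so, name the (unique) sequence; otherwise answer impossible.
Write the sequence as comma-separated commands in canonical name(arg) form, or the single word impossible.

key: running rotate(1, -90) before rotate(1, 180) would end elsewhere — order is forced
from: [θ0=180°, θ1=90°]
step 1 (rotate(1, 180)): [θ0=180°, θ1=270°]
step 2 (rotate(1, -90)): [θ0=180°, θ1=180°]
all 25 alternatives checked — unique.

rotate(1, 180), rotate(1, -90)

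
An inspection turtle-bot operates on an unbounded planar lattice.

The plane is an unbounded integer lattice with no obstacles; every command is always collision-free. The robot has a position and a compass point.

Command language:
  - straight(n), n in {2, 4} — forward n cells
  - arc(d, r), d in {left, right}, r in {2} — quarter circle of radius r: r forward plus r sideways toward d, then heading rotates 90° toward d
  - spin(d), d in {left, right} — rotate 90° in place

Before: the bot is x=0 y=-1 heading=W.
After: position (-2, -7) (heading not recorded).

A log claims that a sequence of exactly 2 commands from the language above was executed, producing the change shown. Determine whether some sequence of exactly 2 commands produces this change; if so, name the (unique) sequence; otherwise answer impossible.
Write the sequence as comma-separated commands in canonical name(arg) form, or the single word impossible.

key: order matters: swapping arc(left, 2) and straight(4) lands elsewhere
from: x=0 y=-1 heading=W
[1] after arc(left, 2): x=-2 y=-3 heading=S
[2] after straight(4): x=-2 y=-7 heading=S
no other 2-command option fits: unique.

arc(left, 2), straight(4)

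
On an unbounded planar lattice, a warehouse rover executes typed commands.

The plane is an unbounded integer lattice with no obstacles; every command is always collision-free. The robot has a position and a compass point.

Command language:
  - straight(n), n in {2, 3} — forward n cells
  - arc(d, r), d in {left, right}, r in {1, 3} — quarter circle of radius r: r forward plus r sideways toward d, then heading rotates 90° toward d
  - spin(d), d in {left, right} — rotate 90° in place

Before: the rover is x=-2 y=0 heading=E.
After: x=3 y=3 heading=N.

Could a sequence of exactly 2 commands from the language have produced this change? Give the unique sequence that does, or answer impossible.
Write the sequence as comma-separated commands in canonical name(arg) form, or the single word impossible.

key: running arc(left, 3) before straight(2) would end elsewhere — order is forced
begin: x=-2 y=0 heading=E
t=1 straight(2) ⇒ x=0 y=0 heading=E
t=2 arc(left, 3) ⇒ x=3 y=3 heading=N
no other 2-command option fits: unique.

straight(2), arc(left, 3)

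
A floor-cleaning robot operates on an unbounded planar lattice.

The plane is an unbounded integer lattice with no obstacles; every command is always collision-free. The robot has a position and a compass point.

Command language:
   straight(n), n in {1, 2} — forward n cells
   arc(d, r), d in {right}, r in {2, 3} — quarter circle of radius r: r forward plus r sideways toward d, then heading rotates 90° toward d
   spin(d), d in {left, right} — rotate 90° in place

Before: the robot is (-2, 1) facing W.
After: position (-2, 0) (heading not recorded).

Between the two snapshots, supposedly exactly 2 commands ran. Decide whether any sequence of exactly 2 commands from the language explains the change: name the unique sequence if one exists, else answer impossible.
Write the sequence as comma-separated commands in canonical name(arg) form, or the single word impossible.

key: running straight(1) before spin(left) would end elsewhere — order is forced
t0: (-2, 1) facing W
t=1 spin(left) ⇒ (-2, 1) facing S
t=2 straight(1) ⇒ (-2, 0) facing S
uniquely the one of 36 2-step routes that fits.

spin(left), straight(1)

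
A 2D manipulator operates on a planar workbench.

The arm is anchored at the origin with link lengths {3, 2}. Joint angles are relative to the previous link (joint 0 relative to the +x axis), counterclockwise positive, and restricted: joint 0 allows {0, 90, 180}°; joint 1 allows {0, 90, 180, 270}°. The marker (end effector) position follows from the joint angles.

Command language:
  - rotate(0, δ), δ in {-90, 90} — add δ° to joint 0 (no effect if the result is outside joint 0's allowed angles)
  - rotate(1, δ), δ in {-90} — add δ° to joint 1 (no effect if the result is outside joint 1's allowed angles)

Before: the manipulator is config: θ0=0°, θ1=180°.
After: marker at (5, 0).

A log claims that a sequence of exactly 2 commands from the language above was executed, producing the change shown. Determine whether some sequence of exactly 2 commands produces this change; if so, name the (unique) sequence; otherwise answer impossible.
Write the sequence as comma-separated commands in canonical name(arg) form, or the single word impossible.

initial: config: θ0=0°, θ1=180°
step 1 (rotate(1, -90)): config: θ0=0°, θ1=90°
step 2 (rotate(1, -90)): config: θ0=0°, θ1=0°
uniquely the one of 9 2-step routes that fits.

rotate(1, -90), rotate(1, -90)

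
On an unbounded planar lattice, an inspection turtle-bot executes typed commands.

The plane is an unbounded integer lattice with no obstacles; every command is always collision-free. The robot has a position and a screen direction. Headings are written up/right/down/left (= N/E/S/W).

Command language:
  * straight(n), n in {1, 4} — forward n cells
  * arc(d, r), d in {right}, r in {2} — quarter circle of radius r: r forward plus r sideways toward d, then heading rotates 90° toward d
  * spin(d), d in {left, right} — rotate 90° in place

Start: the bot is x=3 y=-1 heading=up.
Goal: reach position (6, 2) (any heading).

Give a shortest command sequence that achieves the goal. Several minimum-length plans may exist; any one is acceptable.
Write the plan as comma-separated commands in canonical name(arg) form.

t0: x=3 y=-1 heading=up
1. straight(1) → x=3 y=0 heading=up
2. arc(right, 2) → x=5 y=2 heading=right
3. straight(1) → x=6 y=2 heading=right
no 2-step plan works, so 3 is optimal.

straight(1), arc(right, 2), straight(1)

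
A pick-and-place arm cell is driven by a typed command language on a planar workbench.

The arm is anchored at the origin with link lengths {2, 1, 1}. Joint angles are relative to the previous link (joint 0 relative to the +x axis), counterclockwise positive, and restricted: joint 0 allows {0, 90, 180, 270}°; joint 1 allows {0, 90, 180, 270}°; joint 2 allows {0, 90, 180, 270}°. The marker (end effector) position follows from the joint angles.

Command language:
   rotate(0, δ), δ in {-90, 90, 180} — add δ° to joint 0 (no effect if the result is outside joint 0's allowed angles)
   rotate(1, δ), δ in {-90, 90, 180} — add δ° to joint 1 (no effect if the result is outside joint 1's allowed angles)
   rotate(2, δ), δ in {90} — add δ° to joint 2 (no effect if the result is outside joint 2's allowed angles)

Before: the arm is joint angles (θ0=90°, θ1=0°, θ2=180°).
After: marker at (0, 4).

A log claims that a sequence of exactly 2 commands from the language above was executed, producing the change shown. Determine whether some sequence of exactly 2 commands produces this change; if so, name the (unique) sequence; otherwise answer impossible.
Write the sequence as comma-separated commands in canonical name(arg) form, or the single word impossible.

rotate(2, 90), rotate(2, 90)

from: joint angles (θ0=90°, θ1=0°, θ2=180°)
[1] after rotate(2, 90): joint angles (θ0=90°, θ1=0°, θ2=270°)
[2] after rotate(2, 90): joint angles (θ0=90°, θ1=0°, θ2=0°)
all 49 alternatives checked — unique.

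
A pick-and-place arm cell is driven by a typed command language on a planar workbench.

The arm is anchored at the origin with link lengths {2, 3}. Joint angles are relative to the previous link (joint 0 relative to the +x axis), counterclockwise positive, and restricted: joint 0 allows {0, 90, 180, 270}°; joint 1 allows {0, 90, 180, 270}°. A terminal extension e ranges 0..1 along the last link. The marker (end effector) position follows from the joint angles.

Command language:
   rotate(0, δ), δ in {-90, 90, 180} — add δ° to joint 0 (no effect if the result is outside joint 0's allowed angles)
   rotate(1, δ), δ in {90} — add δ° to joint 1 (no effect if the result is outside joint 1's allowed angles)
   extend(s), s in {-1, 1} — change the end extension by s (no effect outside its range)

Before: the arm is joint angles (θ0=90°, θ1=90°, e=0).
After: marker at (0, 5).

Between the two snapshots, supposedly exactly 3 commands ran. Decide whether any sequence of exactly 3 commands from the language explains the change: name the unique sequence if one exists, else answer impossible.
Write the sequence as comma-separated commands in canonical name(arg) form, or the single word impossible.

rotate(1, 90), rotate(1, 90), rotate(1, 90)

begin: joint angles (θ0=90°, θ1=90°, e=0)
1. rotate(1, 90) → joint angles (θ0=90°, θ1=180°, e=0)
2. rotate(1, 90) → joint angles (θ0=90°, θ1=270°, e=0)
3. rotate(1, 90) → joint angles (θ0=90°, θ1=0°, e=0)
uniquely the one of 216 3-step routes that fits.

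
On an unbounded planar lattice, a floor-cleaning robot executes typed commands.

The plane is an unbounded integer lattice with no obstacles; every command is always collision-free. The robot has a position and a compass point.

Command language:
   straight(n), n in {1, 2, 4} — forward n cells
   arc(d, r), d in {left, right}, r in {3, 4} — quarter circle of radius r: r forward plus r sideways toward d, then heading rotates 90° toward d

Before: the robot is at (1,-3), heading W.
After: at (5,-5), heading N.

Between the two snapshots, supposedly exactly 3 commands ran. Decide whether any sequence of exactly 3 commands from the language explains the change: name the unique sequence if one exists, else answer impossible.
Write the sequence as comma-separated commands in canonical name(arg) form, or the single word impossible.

key: position moved to (5,-5) AND the heading swung to N — translation plus rotation needed
start: at (1,-3), heading W
step 1 (arc(left, 3)): at (-2,-6), heading S
step 2 (arc(left, 3)): at (1,-9), heading E
step 3 (arc(left, 4)): at (5,-5), heading N
all 343 alternatives checked — unique.

arc(left, 3), arc(left, 3), arc(left, 4)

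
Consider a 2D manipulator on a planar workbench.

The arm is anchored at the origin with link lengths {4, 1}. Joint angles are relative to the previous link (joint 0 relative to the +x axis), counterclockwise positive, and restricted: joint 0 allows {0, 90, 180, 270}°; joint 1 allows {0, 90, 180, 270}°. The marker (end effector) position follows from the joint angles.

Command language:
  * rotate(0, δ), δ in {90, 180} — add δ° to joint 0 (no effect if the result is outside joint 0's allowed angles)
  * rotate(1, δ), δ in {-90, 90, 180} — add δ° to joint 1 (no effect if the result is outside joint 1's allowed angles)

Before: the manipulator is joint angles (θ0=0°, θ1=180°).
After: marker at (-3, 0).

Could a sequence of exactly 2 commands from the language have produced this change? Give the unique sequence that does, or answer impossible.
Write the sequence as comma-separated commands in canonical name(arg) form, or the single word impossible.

rotate(0, 90), rotate(0, 90)

start: joint angles (θ0=0°, θ1=180°)
t=1 rotate(0, 90) ⇒ joint angles (θ0=90°, θ1=180°)
t=2 rotate(0, 90) ⇒ joint angles (θ0=180°, θ1=180°)
no other 2-command option fits: unique.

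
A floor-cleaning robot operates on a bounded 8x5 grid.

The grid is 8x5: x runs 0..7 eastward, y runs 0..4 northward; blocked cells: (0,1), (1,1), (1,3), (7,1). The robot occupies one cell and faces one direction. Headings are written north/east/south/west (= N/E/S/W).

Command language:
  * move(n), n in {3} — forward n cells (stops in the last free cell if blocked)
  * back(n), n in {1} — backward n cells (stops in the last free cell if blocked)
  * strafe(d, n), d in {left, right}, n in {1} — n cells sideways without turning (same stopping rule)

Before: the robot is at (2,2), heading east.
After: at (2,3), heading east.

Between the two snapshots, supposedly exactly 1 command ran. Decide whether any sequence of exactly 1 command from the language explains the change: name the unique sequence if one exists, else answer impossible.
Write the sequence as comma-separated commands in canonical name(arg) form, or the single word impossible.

key: heading stays E — the single command does not turn
initial: at (2,2), heading east
[1] after strafe(left, 1): at (2,3), heading east
uniquely the one of 4 1-step routes that fits.

strafe(left, 1)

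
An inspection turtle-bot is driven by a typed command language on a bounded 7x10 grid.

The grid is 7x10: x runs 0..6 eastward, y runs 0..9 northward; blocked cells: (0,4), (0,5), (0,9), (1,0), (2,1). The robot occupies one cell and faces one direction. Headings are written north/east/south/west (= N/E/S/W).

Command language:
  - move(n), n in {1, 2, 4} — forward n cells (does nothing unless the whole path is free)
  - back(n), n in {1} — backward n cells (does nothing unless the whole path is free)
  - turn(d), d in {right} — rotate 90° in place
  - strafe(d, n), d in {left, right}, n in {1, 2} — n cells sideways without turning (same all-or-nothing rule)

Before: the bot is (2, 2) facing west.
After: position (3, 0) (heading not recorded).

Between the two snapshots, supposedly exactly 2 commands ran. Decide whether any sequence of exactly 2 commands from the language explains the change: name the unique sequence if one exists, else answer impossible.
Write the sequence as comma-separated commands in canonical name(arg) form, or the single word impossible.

back(1), strafe(left, 2)

key: running strafe(left, 2) before back(1) would end elsewhere — order is forced
initial: (2, 2) facing west
step 1 (back(1)): (3, 2) facing west
step 2 (strafe(left, 2)): (3, 0) facing west
no rival 2-sequence matches.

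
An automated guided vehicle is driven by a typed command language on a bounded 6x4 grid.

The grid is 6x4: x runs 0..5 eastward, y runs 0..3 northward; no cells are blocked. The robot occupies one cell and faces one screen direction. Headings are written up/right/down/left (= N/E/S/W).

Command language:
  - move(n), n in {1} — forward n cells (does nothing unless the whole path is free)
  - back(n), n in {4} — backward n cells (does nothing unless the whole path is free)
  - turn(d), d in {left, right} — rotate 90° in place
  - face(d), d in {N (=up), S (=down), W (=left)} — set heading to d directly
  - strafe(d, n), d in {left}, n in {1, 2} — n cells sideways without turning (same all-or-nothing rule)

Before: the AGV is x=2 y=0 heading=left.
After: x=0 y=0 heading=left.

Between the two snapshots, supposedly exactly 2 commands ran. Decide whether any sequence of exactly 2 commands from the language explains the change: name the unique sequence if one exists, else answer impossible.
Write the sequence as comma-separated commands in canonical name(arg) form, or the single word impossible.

key: still facing W at the end — nothing in the sequence rotates
from: x=2 y=0 heading=left
1. move(1) → x=1 y=0 heading=left
2. move(1) → x=0 y=0 heading=left
uniquely the one of 81 2-step routes that fits.

move(1), move(1)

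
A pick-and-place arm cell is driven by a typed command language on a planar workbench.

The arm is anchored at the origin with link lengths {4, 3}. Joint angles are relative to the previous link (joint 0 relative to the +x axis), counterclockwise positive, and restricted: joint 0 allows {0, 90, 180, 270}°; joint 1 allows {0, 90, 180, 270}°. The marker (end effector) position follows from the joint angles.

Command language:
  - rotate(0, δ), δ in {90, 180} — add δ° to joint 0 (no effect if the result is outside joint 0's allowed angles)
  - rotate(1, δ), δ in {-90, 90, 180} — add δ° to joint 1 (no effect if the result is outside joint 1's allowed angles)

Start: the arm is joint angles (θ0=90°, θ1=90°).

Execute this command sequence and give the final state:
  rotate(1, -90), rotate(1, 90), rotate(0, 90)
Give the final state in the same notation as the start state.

from: joint angles (θ0=90°, θ1=90°)
t=1 rotate(1, -90) ⇒ joint angles (θ0=90°, θ1=0°)
t=2 rotate(1, 90) ⇒ joint angles (θ0=90°, θ1=90°)
t=3 rotate(0, 90) ⇒ joint angles (θ0=180°, θ1=90°)

joint angles (θ0=180°, θ1=90°)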